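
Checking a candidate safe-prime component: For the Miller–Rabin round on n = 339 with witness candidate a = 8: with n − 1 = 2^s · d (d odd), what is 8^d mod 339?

n − 1 = 338 = 2^1 · 169, so s = 1 and d = 169.
By repeated squaring, 8^169 ≡ 8 (mod 339).

8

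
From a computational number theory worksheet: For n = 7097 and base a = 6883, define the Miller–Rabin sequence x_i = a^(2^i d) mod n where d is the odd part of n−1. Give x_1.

6864

n − 1 = 7096 = 2^3 · 887, so s = 3 and d = 887.
x_0 = 6883^887 mod 7097 = 2780.
x_1 = 2780^2 mod 7097 = 6864.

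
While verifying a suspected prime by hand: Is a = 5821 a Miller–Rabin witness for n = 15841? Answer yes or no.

yes

n − 1 = 15840 = 2^5 · 495, so s = 5 and d = 495.
Repeated squaring mod 15841: 5821^1 ≡ 5821, 5821^2 ≡ 142, 5821^4 ≡ 4323, 5821^8 ≡ 11790, 5821^16 ≡ 15166, 5821^32 ≡ 12077, 5821^64 ≡ 5842, 5821^128 ≡ 7450, 5821^256 ≡ 11477.
495 = 256 + 128 + 64 + 32 + 8 + 4 + 2 + 1, so 5821^495 ≡ 11477·7450·5842·12077·11790·4323·142·5821 ≡ 5083 (mod 15841).
x_0 = 5821^495 mod 15841 = 5083.
x_0 is neither 1 nor 15840, so continue squaring.
x_1 = 5083^2 mod 15841 = 218.
x_2 = 218^2 mod 15841 = 1.
x_2 = 1 but x_1 ≠ ±1, a nontrivial square root of 1 — 5821 is a witness and 15841 is composite.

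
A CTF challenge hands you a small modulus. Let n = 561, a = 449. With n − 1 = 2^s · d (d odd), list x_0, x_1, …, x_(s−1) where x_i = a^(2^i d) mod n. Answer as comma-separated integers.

122, 298, 166, 67

n − 1 = 560 = 2^4 · 35, so s = 4 and d = 35.
x_0 = 449^35 mod 561 = 122.
x_1 = 122^2 mod 561 = 298.
x_2 = 298^2 mod 561 = 166.
x_3 = 166^2 mod 561 = 67.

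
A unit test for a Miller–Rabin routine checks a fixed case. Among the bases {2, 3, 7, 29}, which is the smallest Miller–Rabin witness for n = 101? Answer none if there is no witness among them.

none

n − 1 = 100 = 2^2 · 25, so s = 2 and d = 25.
Base 2: x_0 = 2^25 mod 101 = 10. x_0 is neither 1 nor 100, so continue squaring. x_1 = 10^2 mod 101 = 100. x_1 ≡ −1, so 2 is not a witness.
Base 3: x_0 = 3^25 mod 101 = 10. x_0 is neither 1 nor 100, so continue squaring. x_1 = 10^2 mod 101 = 100. x_1 ≡ −1, so 3 is not a witness.
Base 7: x_0 = 7^25 mod 101 = 10. x_0 is neither 1 nor 100, so continue squaring. x_1 = 10^2 mod 101 = 100. x_1 ≡ −1, so 7 is not a witness.
Base 29: x_0 = 29^25 mod 101 = 91. x_0 is neither 1 nor 100, so continue squaring. x_1 = 91^2 mod 101 = 100. x_1 ≡ −1, so 29 is not a witness.
No listed base is a witness for 101.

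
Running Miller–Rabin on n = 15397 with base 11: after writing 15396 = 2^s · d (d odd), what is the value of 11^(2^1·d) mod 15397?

1399

n − 1 = 15396 = 2^2 · 3849, so s = 2 and d = 3849.
Repeated squaring mod 15397: 11^1 ≡ 11, 11^2 ≡ 121, 11^4 ≡ 14641, 11^8 ≡ 1847, 11^16 ≡ 8672, 11^32 ≡ 4636, 11^64 ≡ 13681, 11^128 ≡ 3829, 11^256 ≡ 3297, 11^512 ≡ 15324, 11^1024 ≡ 5329, 11^2048 ≡ 6173.
3849 = 2048 + 1024 + 512 + 256 + 8 + 1, so 11^3849 ≡ 6173·5329·15324·3297·1847·11 ≡ 11918 (mod 15397).
x_0 = 11918.
x_1 = 11918^2 mod 15397 = 1399.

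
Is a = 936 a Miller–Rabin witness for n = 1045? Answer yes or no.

no

n − 1 = 1044 = 2^2 · 261, so s = 2 and d = 261.
x_0 = 936^261 mod 1045 = 1.
x_0 = 1, so 936 is not a witness.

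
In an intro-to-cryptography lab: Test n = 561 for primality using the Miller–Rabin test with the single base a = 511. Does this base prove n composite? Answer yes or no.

no

n − 1 = 560 = 2^4 · 35, so s = 4 and d = 35.
x_0 = 511^35 mod 561 = 1.
x_0 = 1, so 511 is not a witness.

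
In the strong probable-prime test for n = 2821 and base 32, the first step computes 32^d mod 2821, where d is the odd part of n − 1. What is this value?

n − 1 = 2820 = 2^2 · 705, so s = 2 and d = 705.
32^705 mod 2821 = 2605.

2605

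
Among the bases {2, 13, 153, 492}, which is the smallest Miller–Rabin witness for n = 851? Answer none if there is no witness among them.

2

n − 1 = 850 = 2^1 · 425, so s = 1 and d = 425.
Base 2: x_0 = 2^425 mod 851 = 542. x_0 ∉ {1, 850} and s = 1, so 2 is a Miller–Rabin witness and 851 is composite.
Base 13: x_0 = 13^425 mod 851 = 170. x_0 ∉ {1, 850} and s = 1, so 13 is a Miller–Rabin witness and 851 is composite.
Base 153: x_0 = 153^425 mod 851 = 701. x_0 ∉ {1, 850} and s = 1, so 153 is a Miller–Rabin witness and 851 is composite.
Base 492: x_0 = 492^425 mod 851 = 27. x_0 ∉ {1, 850} and s = 1, so 492 is a Miller–Rabin witness and 851 is composite.
The smallest witness among the given bases is 2.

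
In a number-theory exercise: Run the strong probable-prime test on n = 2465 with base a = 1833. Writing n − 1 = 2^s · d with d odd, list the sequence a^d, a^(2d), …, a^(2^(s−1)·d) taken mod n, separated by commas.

n − 1 = 2464 = 2^5 · 77, so s = 5 and d = 77.
x_0 = 1833^77 mod 2465 = 753.
x_1 = 753^2 mod 2465 = 59.
x_2 = 59^2 mod 2465 = 1016.
x_3 = 1016^2 mod 2465 = 1886.
x_4 = 1886^2 mod 2465 = 1.

753, 59, 1016, 1886, 1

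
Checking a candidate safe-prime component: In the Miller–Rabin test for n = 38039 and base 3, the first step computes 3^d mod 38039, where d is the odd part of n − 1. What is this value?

n − 1 = 38038 = 2^1 · 19019, so s = 1 and d = 19019.
3^19019 mod 38039 = 1.

1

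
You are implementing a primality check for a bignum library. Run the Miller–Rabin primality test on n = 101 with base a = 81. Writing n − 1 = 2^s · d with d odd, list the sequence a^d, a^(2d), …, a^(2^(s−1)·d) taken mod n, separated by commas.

n − 1 = 100 = 2^2 · 25, so s = 2 and d = 25.
x_0 = 81^25 mod 101 = 1.
x_1 = 1^2 mod 101 = 1.

1, 1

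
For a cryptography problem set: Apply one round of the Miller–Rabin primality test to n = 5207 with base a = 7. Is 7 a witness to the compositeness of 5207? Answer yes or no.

n − 1 = 5206 = 2^1 · 2603, so s = 1 and d = 2603.
Repeated squaring mod 5207: 7^1 ≡ 7, 7^2 ≡ 49, 7^4 ≡ 2401, 7^8 ≡ 652, 7^16 ≡ 3337, 7^32 ≡ 3003, 7^64 ≡ 4692, 7^128 ≡ 4875, 7^256 ≡ 877, 7^512 ≡ 3700, 7^1024 ≡ 797, 7^2048 ≡ 5162.
2603 = 2048 + 512 + 32 + 8 + 2 + 1, so 7^2603 ≡ 5162·3700·3003·652·49·7 ≡ 4484 (mod 5207).
x_0 = 7^2603 mod 5207 = 4484.
x_0 ∉ {1, 5206} and s = 1, so 7 is a Miller–Rabin witness and 5207 is composite.

yes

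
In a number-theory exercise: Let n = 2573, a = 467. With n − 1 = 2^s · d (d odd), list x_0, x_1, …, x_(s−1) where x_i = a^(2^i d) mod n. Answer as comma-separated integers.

2054, 1769

n − 1 = 2572 = 2^2 · 643, so s = 2 and d = 643.
x_0 = 467^643 mod 2573 = 2054.
x_1 = 2054^2 mod 2573 = 1769.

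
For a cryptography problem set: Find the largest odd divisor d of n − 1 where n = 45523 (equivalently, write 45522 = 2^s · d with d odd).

Halving: 45522 → 22761; 22761 is odd.
So 45522 = 2^1 · 22761.

22761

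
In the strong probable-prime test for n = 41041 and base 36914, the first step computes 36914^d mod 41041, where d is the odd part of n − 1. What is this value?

n − 1 = 41040 = 2^4 · 2565, so s = 4 and d = 2565.
Repeated squaring mod 41041: 36914^1 ≡ 36914, 36914^2 ≡ 114, 36914^4 ≡ 12996, 36914^8 ≡ 12301, 36914^16 ≡ 37475, 36914^32 ≡ 34687, 36914^64 ≡ 30013, 36914^128 ≡ 12301, 36914^256 ≡ 37475, 36914^512 ≡ 34687, 36914^1024 ≡ 30013, 36914^2048 ≡ 12301.
2565 = 2048 + 512 + 4 + 1, so 36914^2565 ≡ 12301·34687·12996·36914 ≡ 2036 (mod 41041).

2036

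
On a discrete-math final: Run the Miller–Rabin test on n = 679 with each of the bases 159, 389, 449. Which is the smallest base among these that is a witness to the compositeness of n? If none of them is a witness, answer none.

n − 1 = 678 = 2^1 · 339, so s = 1 and d = 339.
Base 159: x_0 = 159^339 mod 679 = 678. x_0 = 678 ≡ −1, so 159 is not a witness.
Base 389: x_0 = 389^339 mod 679 = 1. x_0 = 1, so 389 is not a witness.
Base 449: x_0 = 449^339 mod 679 = 1. x_0 = 1, so 449 is not a witness.
No listed base is a witness for 679.

none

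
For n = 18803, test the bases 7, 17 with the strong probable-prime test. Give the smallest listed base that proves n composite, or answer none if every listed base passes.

n − 1 = 18802 = 2^1 · 9401, so s = 1 and d = 9401.
Base 7: x_0 = 7^9401 mod 18803 = 18802. x_0 = 18802 ≡ −1, so 7 is not a witness.
Base 17: x_0 = 17^9401 mod 18803 = 1. x_0 = 1, so 17 is not a witness.
No listed base is a witness for 18803.

none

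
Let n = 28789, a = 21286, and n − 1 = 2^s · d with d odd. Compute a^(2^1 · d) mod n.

n − 1 = 28788 = 2^2 · 7197, so s = 2 and d = 7197.
x_0 = 21286^7197 mod 28789 = 22066.
x_1 = 22066^2 mod 28789 = 28788.

28788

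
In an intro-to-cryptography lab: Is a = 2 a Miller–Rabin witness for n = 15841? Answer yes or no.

n − 1 = 15840 = 2^5 · 495, so s = 5 and d = 495.
x_0 = 2^495 mod 15841 = 1.
x_0 = 1, so 2 is not a witness.

no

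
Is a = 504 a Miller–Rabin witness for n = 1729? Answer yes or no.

yes

n − 1 = 1728 = 2^6 · 27, so s = 6 and d = 27.
x_0 = 504^27 mod 1729 = 987.
x_0 is neither 1 nor 1728, so continue squaring.
x_1 = 987^2 mod 1729 = 742.
x_2 = 742^2 mod 1729 = 742.
x_3 = 742^2 mod 1729 = 742.
x_4 = 742^2 mod 1729 = 742.
x_5 = 742^2 mod 1729 = 742.
Reached i = s−1 = 5 without hitting −1: 504 is a Miller–Rabin witness and 1729 is composite.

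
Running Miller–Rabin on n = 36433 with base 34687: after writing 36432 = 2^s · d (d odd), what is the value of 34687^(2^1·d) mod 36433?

32665

n − 1 = 36432 = 2^4 · 2277, so s = 4 and d = 2277.
x_0 = 34687^2277 mod 36433 = 2651.
x_1 = 2651^2 mod 36433 = 32665.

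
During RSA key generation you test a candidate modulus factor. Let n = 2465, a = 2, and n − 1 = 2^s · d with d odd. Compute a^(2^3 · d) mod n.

1

n − 1 = 2464 = 2^5 · 77, so s = 5 and d = 77.
By repeated squaring, 2^77 ≡ 1902 (mod 2465).
x_0 = 1902.
x_1 = 1902^2 mod 2465 = 1449.
x_2 = 1449^2 mod 2465 = 1886.
x_3 = 1886^2 mod 2465 = 1.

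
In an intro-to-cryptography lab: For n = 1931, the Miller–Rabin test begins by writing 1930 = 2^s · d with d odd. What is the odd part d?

Halving: 1930 → 965; 965 is odd.
So 1930 = 2^1 · 965.

965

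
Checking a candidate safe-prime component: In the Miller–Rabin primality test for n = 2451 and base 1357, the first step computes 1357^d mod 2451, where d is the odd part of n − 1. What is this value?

n − 1 = 2450 = 2^1 · 1225, so s = 1 and d = 1225.
1357^1225 mod 2451 = 1984.

1984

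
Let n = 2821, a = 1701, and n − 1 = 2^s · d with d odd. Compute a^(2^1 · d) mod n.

n − 1 = 2820 = 2^2 · 705, so s = 2 and d = 705.
x_0 = 1701^705 mod 2821 = 1022.
x_1 = 1022^2 mod 2821 = 714.

714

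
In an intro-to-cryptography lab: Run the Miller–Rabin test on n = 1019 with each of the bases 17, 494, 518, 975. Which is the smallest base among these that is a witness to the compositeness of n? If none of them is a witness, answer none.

n − 1 = 1018 = 2^1 · 509, so s = 1 and d = 509.
Base 17: x_0 = 17^509 mod 1019 = 1. x_0 = 1, so 17 is not a witness.
Base 494: x_0 = 494^509 mod 1019 = 1. x_0 = 1, so 494 is not a witness.
Base 518: x_0 = 518^509 mod 1019 = 1018. x_0 = 1018 ≡ −1, so 518 is not a witness.
Base 975: x_0 = 975^509 mod 1019 = 1018. x_0 = 1018 ≡ −1, so 975 is not a witness.
No listed base is a witness for 1019.

none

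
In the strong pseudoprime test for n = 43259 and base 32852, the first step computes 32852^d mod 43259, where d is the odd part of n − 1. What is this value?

n − 1 = 43258 = 2^1 · 21629, so s = 1 and d = 21629.
By repeated squaring, 32852^21629 ≡ 2981 (mod 43259).

2981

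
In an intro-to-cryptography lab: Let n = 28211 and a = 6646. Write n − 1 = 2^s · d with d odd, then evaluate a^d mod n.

n − 1 = 28210 = 2^1 · 14105, so s = 1 and d = 14105.
6646^14105 mod 28211 = 1.

1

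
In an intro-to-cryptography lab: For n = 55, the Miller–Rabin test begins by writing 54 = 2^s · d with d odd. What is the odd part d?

27

Halving: 54 → 27; 27 is odd.
So 54 = 2^1 · 27.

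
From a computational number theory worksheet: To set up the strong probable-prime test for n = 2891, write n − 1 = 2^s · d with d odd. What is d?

Halving: 2890 → 1445; 1445 is odd.
So 2890 = 2^1 · 1445.

1445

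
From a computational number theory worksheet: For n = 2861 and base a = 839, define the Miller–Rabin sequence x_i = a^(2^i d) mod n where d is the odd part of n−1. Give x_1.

n − 1 = 2860 = 2^2 · 715, so s = 2 and d = 715.
x_0 = 839^715 mod 2861 = 1.
x_1 = 1^2 mod 2861 = 1.

1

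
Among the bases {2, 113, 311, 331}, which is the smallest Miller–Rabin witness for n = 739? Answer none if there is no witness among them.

none

n − 1 = 738 = 2^1 · 369, so s = 1 and d = 369.
Base 2: x_0 = 2^369 mod 739 = 738. x_0 = 738 ≡ −1, so 2 is not a witness.
Base 113: x_0 = 113^369 mod 739 = 1. x_0 = 1, so 113 is not a witness.
Base 311: x_0 = 311^369 mod 739 = 738. x_0 = 738 ≡ −1, so 311 is not a witness.
Base 331: x_0 = 331^369 mod 739 = 738. x_0 = 738 ≡ −1, so 331 is not a witness.
No listed base is a witness for 739.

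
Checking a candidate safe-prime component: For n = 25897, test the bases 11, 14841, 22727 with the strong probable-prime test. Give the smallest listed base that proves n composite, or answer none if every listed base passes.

11

n − 1 = 25896 = 2^3 · 3237, so s = 3 and d = 3237.
Base 11: x_0 = 11^3237 mod 25897 = 23580. x_0 is neither 1 nor 25896, so continue squaring. x_1 = 23580^2 mod 25897 = 7810. x_2 = 7810^2 mod 25897 = 8665. Reached i = s−1 = 2 without hitting −1: 11 is a Miller–Rabin witness and 25897 is composite.
Base 14841: x_0 = 14841^3237 mod 25897 = 25206. x_0 is neither 1 nor 25896, so continue squaring. x_1 = 25206^2 mod 25897 = 11335. x_2 = 11335^2 mod 25897 = 7208. Reached i = s−1 = 2 without hitting −1: 14841 is a Miller–Rabin witness and 25897 is composite.
Base 22727: x_0 = 22727^3237 mod 25897 = 14699. x_0 is neither 1 nor 25896, so continue squaring. x_1 = 14699^2 mod 25897 = 1930. x_2 = 1930^2 mod 25897 = 21629. Reached i = s−1 = 2 without hitting −1: 22727 is a Miller–Rabin witness and 25897 is composite.
The smallest witness among the given bases is 11.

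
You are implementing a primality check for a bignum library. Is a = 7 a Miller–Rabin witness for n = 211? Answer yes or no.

no

n − 1 = 210 = 2^1 · 105, so s = 1 and d = 105.
By repeated squaring, 7^105 ≡ 210 (mod 211).
x_0 = 7^105 mod 211 = 210.
x_0 = 210 ≡ −1, so 7 is not a witness.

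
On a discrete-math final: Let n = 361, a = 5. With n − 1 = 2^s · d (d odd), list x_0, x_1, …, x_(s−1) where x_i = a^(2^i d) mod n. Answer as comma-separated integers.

210, 58, 115

n − 1 = 360 = 2^3 · 45, so s = 3 and d = 45.
x_0 = 5^45 mod 361 = 210.
x_1 = 210^2 mod 361 = 58.
x_2 = 58^2 mod 361 = 115.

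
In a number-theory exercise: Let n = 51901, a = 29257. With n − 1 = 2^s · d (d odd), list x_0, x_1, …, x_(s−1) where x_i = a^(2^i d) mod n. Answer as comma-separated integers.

16473, 21301

n − 1 = 51900 = 2^2 · 12975, so s = 2 and d = 12975.
x_0 = 29257^12975 mod 51901 = 16473.
x_1 = 16473^2 mod 51901 = 21301.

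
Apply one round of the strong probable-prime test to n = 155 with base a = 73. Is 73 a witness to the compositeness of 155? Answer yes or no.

n − 1 = 154 = 2^1 · 77, so s = 1 and d = 77.
x_0 = 73^77 mod 155 = 3.
x_0 ∉ {1, 154} and s = 1, so 73 is a Miller–Rabin witness and 155 is composite.

yes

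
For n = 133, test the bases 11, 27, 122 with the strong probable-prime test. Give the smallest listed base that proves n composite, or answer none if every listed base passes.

n − 1 = 132 = 2^2 · 33, so s = 2 and d = 33.
Base 11: x_0 = 11^33 mod 133 = 1. x_0 = 1, so 11 is not a witness.
Base 27: x_0 = 27^33 mod 133 = 132. x_0 = 132 ≡ −1, so 27 is not a witness.
Base 122: x_0 = 122^33 mod 133 = 132. x_0 = 132 ≡ −1, so 122 is not a witness.
No listed base is a witness for 133.

none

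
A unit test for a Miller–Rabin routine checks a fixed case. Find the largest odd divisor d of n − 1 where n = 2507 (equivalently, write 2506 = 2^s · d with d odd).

1253

Halving: 2506 → 1253; 1253 is odd.
So 2506 = 2^1 · 1253.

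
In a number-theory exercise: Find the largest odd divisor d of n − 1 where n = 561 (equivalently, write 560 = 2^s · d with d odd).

Halving: 560 → 280 → 140 → 70 → 35; 35 is odd.
So 560 = 2^4 · 35.

35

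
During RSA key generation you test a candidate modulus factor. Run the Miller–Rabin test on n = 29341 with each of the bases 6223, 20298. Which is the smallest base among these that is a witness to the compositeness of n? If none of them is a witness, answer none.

20298

n − 1 = 29340 = 2^2 · 7335, so s = 2 and d = 7335.
Base 6223: x_0 = 6223^7335 mod 29341 = 1. x_0 = 1, so 6223 is not a witness.
Base 20298: x_0 = 20298^7335 mod 29341 = 15127. x_0 is neither 1 nor 29340, so continue squaring. x_1 = 15127^2 mod 29341 = 25011. Reached i = s−1 = 1 without hitting −1: 20298 is a Miller–Rabin witness and 29341 is composite.
The smallest witness among the given bases is 20298.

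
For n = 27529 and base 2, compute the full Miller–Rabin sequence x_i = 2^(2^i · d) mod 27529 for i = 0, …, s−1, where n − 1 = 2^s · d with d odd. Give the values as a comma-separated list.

13950, 27528, 1

n − 1 = 27528 = 2^3 · 3441, so s = 3 and d = 3441.
x_0 = 2^3441 mod 27529 = 13950.
x_1 = 13950^2 mod 27529 = 27528.
x_2 = 27528^2 mod 27529 = 1.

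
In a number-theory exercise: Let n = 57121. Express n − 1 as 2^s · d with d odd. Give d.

1785

Halving: 57120 → 28560 → 14280 → 7140 → 3570 → 1785; 1785 is odd.
So 57120 = 2^5 · 1785.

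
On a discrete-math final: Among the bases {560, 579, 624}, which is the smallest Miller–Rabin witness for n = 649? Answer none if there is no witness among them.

n − 1 = 648 = 2^3 · 81, so s = 3 and d = 81.
Base 560: x_0 = 560^81 mod 649 = 241. x_0 is neither 1 nor 648, so continue squaring. x_1 = 241^2 mod 649 = 320. x_2 = 320^2 mod 649 = 507. Reached i = s−1 = 2 without hitting −1: 560 is a Miller–Rabin witness and 649 is composite.
Base 579: x_0 = 579^81 mod 649 = 271. x_0 is neither 1 nor 648, so continue squaring. x_1 = 271^2 mod 649 = 104. x_2 = 104^2 mod 649 = 432. Reached i = s−1 = 2 without hitting −1: 579 is a Miller–Rabin witness and 649 is composite.
Base 624: x_0 = 624^81 mod 649 = 613. x_0 is neither 1 nor 648, so continue squaring. x_1 = 613^2 mod 649 = 647. x_2 = 647^2 mod 649 = 4. Reached i = s−1 = 2 without hitting −1: 624 is a Miller–Rabin witness and 649 is composite.
The smallest witness among the given bases is 560.

560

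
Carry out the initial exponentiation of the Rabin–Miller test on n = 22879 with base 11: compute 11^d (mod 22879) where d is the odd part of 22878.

5097

n − 1 = 22878 = 2^1 · 11439, so s = 1 and d = 11439.
11^11439 mod 22879 = 5097.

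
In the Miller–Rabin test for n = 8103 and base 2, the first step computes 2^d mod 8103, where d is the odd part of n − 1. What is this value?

5696

n − 1 = 8102 = 2^1 · 4051, so s = 1 and d = 4051.
2^4051 mod 8103 = 5696.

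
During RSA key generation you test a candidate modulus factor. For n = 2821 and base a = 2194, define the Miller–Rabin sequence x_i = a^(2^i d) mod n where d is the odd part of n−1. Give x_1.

1

n − 1 = 2820 = 2^2 · 705, so s = 2 and d = 705.
x_0 = 2194^705 mod 2821 = 2820.
x_1 = 2820^2 mod 2821 = 1.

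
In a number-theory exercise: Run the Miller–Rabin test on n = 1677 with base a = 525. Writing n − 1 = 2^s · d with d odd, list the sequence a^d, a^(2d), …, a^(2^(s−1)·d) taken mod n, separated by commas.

n − 1 = 1676 = 2^2 · 419, so s = 2 and d = 419.
x_0 = 525^419 mod 1677 = 411.
x_1 = 411^2 mod 1677 = 1221.

411, 1221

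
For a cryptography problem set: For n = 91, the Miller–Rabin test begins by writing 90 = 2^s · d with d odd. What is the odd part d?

45

Halving: 90 → 45; 45 is odd.
So 90 = 2^1 · 45.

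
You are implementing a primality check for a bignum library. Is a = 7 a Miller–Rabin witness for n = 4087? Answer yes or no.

yes

n − 1 = 4086 = 2^1 · 2043, so s = 1 and d = 2043.
By repeated squaring, 7^2043 ≡ 2722 (mod 4087).
x_0 = 7^2043 mod 4087 = 2722.
x_0 ∉ {1, 4086} and s = 1, so 7 is a Miller–Rabin witness and 4087 is composite.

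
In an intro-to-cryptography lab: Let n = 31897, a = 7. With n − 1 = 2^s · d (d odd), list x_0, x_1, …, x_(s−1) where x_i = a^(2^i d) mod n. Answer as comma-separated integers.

13703, 26467, 12072

n − 1 = 31896 = 2^3 · 3987, so s = 3 and d = 3987.
x_0 = 7^3987 mod 31897 = 13703.
x_1 = 13703^2 mod 31897 = 26467.
x_2 = 26467^2 mod 31897 = 12072.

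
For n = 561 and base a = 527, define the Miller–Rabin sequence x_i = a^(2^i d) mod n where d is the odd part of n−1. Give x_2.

34

n − 1 = 560 = 2^4 · 35, so s = 4 and d = 35.
x_0 = 527^35 mod 561 = 527.
x_1 = 527^2 mod 561 = 34.
x_2 = 34^2 mod 561 = 34.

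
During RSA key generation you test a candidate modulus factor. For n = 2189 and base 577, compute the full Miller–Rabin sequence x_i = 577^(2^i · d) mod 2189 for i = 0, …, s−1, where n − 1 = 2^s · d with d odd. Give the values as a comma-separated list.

n − 1 = 2188 = 2^2 · 547, so s = 2 and d = 547.
x_0 = 577^547 mod 2189 = 1697.
x_1 = 1697^2 mod 2189 = 1274.

1697, 1274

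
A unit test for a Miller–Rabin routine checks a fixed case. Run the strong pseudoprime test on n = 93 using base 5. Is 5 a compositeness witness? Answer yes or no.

yes

n − 1 = 92 = 2^2 · 23, so s = 2 and d = 23.
x_0 = 5^23 mod 93 = 56.
x_0 is neither 1 nor 92, so continue squaring.
x_1 = 56^2 mod 93 = 67.
Reached i = s−1 = 1 without hitting −1: 5 is a Miller–Rabin witness and 93 is composite.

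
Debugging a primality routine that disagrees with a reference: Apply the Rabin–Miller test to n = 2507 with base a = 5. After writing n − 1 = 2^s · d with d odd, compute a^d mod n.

267

n − 1 = 2506 = 2^1 · 1253, so s = 1 and d = 1253.
5^1253 mod 2507 = 267.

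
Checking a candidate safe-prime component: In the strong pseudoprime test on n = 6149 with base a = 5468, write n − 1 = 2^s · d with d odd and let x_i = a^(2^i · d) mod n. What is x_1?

n − 1 = 6148 = 2^2 · 1537, so s = 2 and d = 1537.
x_0 = 5468^1537 mod 6149 = 5468.
x_1 = 5468^2 mod 6149 = 2586.

2586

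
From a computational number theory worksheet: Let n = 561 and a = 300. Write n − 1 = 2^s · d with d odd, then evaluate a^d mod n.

n − 1 = 560 = 2^4 · 35, so s = 4 and d = 35.
Repeated squaring mod 561: 300^1 ≡ 300, 300^2 ≡ 240, 300^4 ≡ 378, 300^8 ≡ 390, 300^16 ≡ 69, 300^32 ≡ 273.
35 = 32 + 2 + 1, so 300^35 ≡ 273·240·300 ≡ 243 (mod 561).

243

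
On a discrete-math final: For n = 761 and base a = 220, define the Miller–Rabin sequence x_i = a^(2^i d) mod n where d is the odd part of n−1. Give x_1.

39

n − 1 = 760 = 2^3 · 95, so s = 3 and d = 95.
x_0 = 220^95 mod 761 = 62.
x_1 = 62^2 mod 761 = 39.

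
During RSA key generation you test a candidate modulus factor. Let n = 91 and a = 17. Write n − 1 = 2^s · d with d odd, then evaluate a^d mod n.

90

n − 1 = 90 = 2^1 · 45, so s = 1 and d = 45.
17^45 mod 91 = 90.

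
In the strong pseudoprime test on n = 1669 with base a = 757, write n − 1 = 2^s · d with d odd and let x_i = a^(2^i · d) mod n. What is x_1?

1

n − 1 = 1668 = 2^2 · 417, so s = 2 and d = 417.
Repeated squaring mod 1669: 757^1 ≡ 757, 757^2 ≡ 582, 757^4 ≡ 1586, 757^8 ≡ 213, 757^16 ≡ 306, 757^32 ≡ 172, 757^64 ≡ 1211, 757^128 ≡ 1139, 757^256 ≡ 508.
417 = 256 + 128 + 32 + 1, so 757^417 ≡ 508·1139·172·757 ≡ 1 (mod 1669).
x_0 = 1.
x_1 = 1^2 mod 1669 = 1.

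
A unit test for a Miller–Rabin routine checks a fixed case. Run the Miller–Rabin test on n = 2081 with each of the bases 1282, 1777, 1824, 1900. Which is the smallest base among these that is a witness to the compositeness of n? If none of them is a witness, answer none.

none

n − 1 = 2080 = 2^5 · 65, so s = 5 and d = 65.
Base 1282: x_0 = 1282^65 mod 2081 = 838. x_0 is neither 1 nor 2080, so continue squaring. x_1 = 838^2 mod 2081 = 947. x_2 = 947^2 mod 2081 = 1979. x_3 = 1979^2 mod 2081 = 2080. x_3 ≡ −1, so 1282 is not a witness.
Base 1777: x_0 = 1777^65 mod 2081 = 1310. x_0 is neither 1 nor 2080, so continue squaring. x_1 = 1310^2 mod 2081 = 1356. x_2 = 1356^2 mod 2081 = 1213. x_3 = 1213^2 mod 2081 = 102. x_4 = 102^2 mod 2081 = 2080. x_4 ≡ −1, so 1777 is not a witness.
Base 1824: x_0 = 1824^65 mod 2081 = 1356. x_0 is neither 1 nor 2080, so continue squaring. x_1 = 1356^2 mod 2081 = 1213. x_2 = 1213^2 mod 2081 = 102. x_3 = 102^2 mod 2081 = 2080. x_3 ≡ −1, so 1824 is not a witness.
Base 1900: x_0 = 1900^65 mod 2081 = 1227. x_0 is neither 1 nor 2080, so continue squaring. x_1 = 1227^2 mod 2081 = 966. x_2 = 966^2 mod 2081 = 868. x_3 = 868^2 mod 2081 = 102. x_4 = 102^2 mod 2081 = 2080. x_4 ≡ −1, so 1900 is not a witness.
No listed base is a witness for 2081.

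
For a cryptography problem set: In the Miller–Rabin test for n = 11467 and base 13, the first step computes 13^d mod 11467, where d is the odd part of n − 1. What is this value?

n − 1 = 11466 = 2^1 · 5733, so s = 1 and d = 5733.
13^5733 mod 11467 = 1.

1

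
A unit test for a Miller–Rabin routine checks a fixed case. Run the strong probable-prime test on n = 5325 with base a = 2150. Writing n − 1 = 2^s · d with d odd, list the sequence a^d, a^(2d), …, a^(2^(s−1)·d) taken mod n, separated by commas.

n − 1 = 5324 = 2^2 · 1331, so s = 2 and d = 1331.
x_0 = 2150^1331 mod 5325 = 2150.
x_1 = 2150^2 mod 5325 = 400.

2150, 400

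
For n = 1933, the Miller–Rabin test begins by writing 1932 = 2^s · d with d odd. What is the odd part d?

483

Halving: 1932 → 966 → 483; 483 is odd.
So 1932 = 2^2 · 483.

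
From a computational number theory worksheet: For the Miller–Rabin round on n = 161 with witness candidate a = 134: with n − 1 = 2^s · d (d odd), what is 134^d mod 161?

n − 1 = 160 = 2^5 · 5, so s = 5 and d = 5.
134^5 mod 161 = 57.

57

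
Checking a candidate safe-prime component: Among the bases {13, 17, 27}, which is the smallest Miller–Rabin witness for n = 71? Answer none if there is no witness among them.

none

n − 1 = 70 = 2^1 · 35, so s = 1 and d = 35.
Base 13: x_0 = 13^35 mod 71 = 70. x_0 = 70 ≡ −1, so 13 is not a witness.
Base 17: x_0 = 17^35 mod 71 = 70. x_0 = 70 ≡ −1, so 17 is not a witness.
Base 27: x_0 = 27^35 mod 71 = 1. x_0 = 1, so 27 is not a witness.
No listed base is a witness for 71.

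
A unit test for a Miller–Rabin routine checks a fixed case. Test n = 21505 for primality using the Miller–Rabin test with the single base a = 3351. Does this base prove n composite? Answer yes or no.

n − 1 = 21504 = 2^10 · 21, so s = 10 and d = 21.
By repeated squaring, 3351^21 ≡ 7971 (mod 21505).
x_0 = 3351^21 mod 21505 = 7971.
x_0 is neither 1 nor 21504, so continue squaring.
x_1 = 7971^2 mod 21505 = 11071.
x_2 = 11071^2 mod 21505 = 10046.
x_3 = 10046^2 mod 21505 = 20656.
x_4 = 20656^2 mod 21505 = 11136.
x_5 = 11136^2 mod 21505 = 12666.
x_6 = 12666^2 mod 21505 = 256.
x_7 = 256^2 mod 21505 = 1021.
x_8 = 1021^2 mod 21505 = 10201.
x_9 = 10201^2 mod 21505 = 19211.
Reached i = s−1 = 9 without hitting −1: 3351 is a Miller–Rabin witness and 21505 is composite.

yes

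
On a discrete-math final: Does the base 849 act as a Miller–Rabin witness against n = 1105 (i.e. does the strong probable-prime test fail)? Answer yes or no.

no

n − 1 = 1104 = 2^4 · 69, so s = 4 and d = 69.
By repeated squaring, 849^69 ≡ 1104 (mod 1105).
x_0 = 849^69 mod 1105 = 1104.
x_0 = 1104 ≡ −1, so 849 is not a witness.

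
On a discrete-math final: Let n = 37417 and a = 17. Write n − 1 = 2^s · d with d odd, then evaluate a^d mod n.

32300

n − 1 = 37416 = 2^3 · 4677, so s = 3 and d = 4677.
17^4677 mod 37417 = 32300.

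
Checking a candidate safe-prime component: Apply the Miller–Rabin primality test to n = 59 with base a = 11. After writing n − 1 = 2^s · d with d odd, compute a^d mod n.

n − 1 = 58 = 2^1 · 29, so s = 1 and d = 29.
11^29 mod 59 = 58.

58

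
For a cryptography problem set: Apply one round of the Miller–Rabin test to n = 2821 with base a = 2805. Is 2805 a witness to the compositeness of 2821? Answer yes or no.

n − 1 = 2820 = 2^2 · 705, so s = 2 and d = 705.
x_0 = 2805^705 mod 2821 = 2820.
x_0 = 2820 ≡ −1, so 2805 is not a witness.

no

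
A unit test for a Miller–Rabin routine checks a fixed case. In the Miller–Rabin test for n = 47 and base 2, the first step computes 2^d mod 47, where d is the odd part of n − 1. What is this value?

1

n − 1 = 46 = 2^1 · 23, so s = 1 and d = 23.
2^23 mod 47 = 1.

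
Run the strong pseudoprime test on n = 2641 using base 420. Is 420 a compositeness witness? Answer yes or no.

yes

n − 1 = 2640 = 2^4 · 165, so s = 4 and d = 165.
Repeated squaring mod 2641: 420^1 ≡ 420, 420^2 ≡ 2094, 420^4 ≡ 776, 420^8 ≡ 28, 420^16 ≡ 784, 420^32 ≡ 1944, 420^64 ≡ 2506, 420^128 ≡ 2379.
165 = 128 + 32 + 4 + 1, so 420^165 ≡ 2379·1944·776·420 ≡ 8 (mod 2641).
x_0 = 420^165 mod 2641 = 8.
x_0 is neither 1 nor 2640, so continue squaring.
x_1 = 8^2 mod 2641 = 64.
x_2 = 64^2 mod 2641 = 1455.
x_3 = 1455^2 mod 2641 = 1584.
Reached i = s−1 = 3 without hitting −1: 420 is a Miller–Rabin witness and 2641 is composite.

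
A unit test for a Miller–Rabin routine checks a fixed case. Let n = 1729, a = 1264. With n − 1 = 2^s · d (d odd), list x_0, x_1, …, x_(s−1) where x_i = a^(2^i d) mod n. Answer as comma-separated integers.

911, 1, 1, 1, 1, 1

n − 1 = 1728 = 2^6 · 27, so s = 6 and d = 27.
x_0 = 1264^27 mod 1729 = 911.
x_1 = 911^2 mod 1729 = 1.
x_2 = 1^2 mod 1729 = 1.
x_3 = 1^2 mod 1729 = 1.
x_4 = 1^2 mod 1729 = 1.
x_5 = 1^2 mod 1729 = 1.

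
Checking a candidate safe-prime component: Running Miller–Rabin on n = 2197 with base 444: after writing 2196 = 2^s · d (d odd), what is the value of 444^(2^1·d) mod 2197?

n − 1 = 2196 = 2^2 · 549, so s = 2 and d = 549.
x_0 = 444^549 mod 2197 = 434.
x_1 = 434^2 mod 2197 = 1611.

1611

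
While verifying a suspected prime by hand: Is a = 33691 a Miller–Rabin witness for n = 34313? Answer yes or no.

no

n − 1 = 34312 = 2^3 · 4289, so s = 3 and d = 4289.
x_0 = 33691^4289 mod 34313 = 32228.
x_0 is neither 1 nor 34312, so continue squaring.
x_1 = 32228^2 mod 34313 = 23787.
x_2 = 23787^2 mod 34313 = 34312.
x_2 ≡ −1, so 33691 is not a witness.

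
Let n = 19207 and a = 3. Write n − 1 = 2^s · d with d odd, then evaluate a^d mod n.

n − 1 = 19206 = 2^1 · 9603, so s = 1 and d = 9603.
By repeated squaring, 3^9603 ≡ 19206 (mod 19207).

19206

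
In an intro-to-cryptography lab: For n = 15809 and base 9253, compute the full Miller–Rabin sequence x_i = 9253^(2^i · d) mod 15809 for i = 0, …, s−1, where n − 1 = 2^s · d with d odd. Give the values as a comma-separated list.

n − 1 = 15808 = 2^6 · 247, so s = 6 and d = 247.
x_0 = 9253^247 mod 15809 = 601.
x_1 = 601^2 mod 15809 = 13403.
x_2 = 13403^2 mod 15809 = 2742.
x_3 = 2742^2 mod 15809 = 9289.
x_4 = 9289^2 mod 15809 = 15808.
x_5 = 15808^2 mod 15809 = 1.

601, 13403, 2742, 9289, 15808, 1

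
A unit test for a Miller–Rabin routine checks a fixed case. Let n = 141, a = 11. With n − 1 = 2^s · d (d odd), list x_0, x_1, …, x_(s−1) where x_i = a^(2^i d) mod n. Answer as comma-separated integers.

41, 130

n − 1 = 140 = 2^2 · 35, so s = 2 and d = 35.
x_0 = 11^35 mod 141 = 41.
x_1 = 41^2 mod 141 = 130.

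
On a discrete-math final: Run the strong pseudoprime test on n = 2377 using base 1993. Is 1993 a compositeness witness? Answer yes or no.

no

n − 1 = 2376 = 2^3 · 297, so s = 3 and d = 297.
x_0 = 1993^297 mod 2377 = 2376.
x_0 = 2376 ≡ −1, so 1993 is not a witness.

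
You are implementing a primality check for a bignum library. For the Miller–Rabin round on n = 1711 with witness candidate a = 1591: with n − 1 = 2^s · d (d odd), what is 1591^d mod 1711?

808

n − 1 = 1710 = 2^1 · 855, so s = 1 and d = 855.
1591^855 mod 1711 = 808.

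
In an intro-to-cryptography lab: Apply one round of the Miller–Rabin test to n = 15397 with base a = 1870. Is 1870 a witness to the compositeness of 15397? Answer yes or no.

n − 1 = 15396 = 2^2 · 3849, so s = 2 and d = 3849.
Repeated squaring mod 15397: 1870^1 ≡ 1870, 1870^2 ≡ 1781, 1870^4 ≡ 179, 1870^8 ≡ 1247, 1870^16 ≡ 15309, 1870^32 ≡ 7744, 1870^64 ≡ 13618, 1870^128 ≡ 8456, 1870^256 ≡ 268, 1870^512 ≡ 10236, 1870^1024 ≡ 14508, 1870^2048 ≡ 5074.
3849 = 2048 + 1024 + 512 + 256 + 8 + 1, so 1870^3849 ≡ 5074·14508·10236·268·1247·1870 ≡ 14419 (mod 15397).
x_0 = 1870^3849 mod 15397 = 14419.
x_0 is neither 1 nor 15396, so continue squaring.
x_1 = 14419^2 mod 15397 = 1870.
Reached i = s−1 = 1 without hitting −1: 1870 is a Miller–Rabin witness and 15397 is composite.

yes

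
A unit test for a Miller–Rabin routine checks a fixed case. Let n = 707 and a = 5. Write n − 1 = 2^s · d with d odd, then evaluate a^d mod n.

24

n − 1 = 706 = 2^1 · 353, so s = 1 and d = 353.
5^353 mod 707 = 24.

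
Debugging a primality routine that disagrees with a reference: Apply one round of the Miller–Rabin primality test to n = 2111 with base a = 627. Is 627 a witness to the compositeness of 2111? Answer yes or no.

n − 1 = 2110 = 2^1 · 1055, so s = 1 and d = 1055.
x_0 = 627^1055 mod 2111 = 1.
x_0 = 1, so 627 is not a witness.

no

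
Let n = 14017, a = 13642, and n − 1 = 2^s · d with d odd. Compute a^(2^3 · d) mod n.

n − 1 = 14016 = 2^6 · 219, so s = 6 and d = 219.
x_0 = 13642^219 mod 14017 = 805.
x_1 = 805^2 mod 14017 = 3243.
x_2 = 3243^2 mod 14017 = 4299.
x_3 = 4299^2 mod 14017 = 6995.

6995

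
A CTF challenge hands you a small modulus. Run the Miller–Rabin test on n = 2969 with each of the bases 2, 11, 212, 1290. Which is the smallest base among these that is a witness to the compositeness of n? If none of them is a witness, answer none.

n − 1 = 2968 = 2^3 · 371, so s = 3 and d = 371.
Base 2: x_0 = 2^371 mod 2969 = 1. x_0 = 1, so 2 is not a witness.
Base 11: x_0 = 11^371 mod 2969 = 544. x_0 is neither 1 nor 2968, so continue squaring. x_1 = 544^2 mod 2969 = 2005. x_2 = 2005^2 mod 2969 = 2968. x_2 ≡ −1, so 11 is not a witness.
Base 212: x_0 = 212^371 mod 2969 = 2005. x_0 is neither 1 nor 2968, so continue squaring. x_1 = 2005^2 mod 2969 = 2968. x_1 ≡ −1, so 212 is not a witness.
Base 1290: x_0 = 1290^371 mod 2969 = 1. x_0 = 1, so 1290 is not a witness.
No listed base is a witness for 2969.

none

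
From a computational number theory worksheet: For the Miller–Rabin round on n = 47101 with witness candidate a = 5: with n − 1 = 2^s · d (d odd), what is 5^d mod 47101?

n − 1 = 47100 = 2^2 · 11775, so s = 2 and d = 11775.
5^11775 mod 47101 = 21215.

21215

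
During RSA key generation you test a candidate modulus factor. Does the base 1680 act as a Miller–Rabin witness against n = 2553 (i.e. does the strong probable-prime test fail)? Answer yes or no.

n − 1 = 2552 = 2^3 · 319, so s = 3 and d = 319.
x_0 = 1680^319 mod 2553 = 2163.
x_0 is neither 1 nor 2552, so continue squaring.
x_1 = 2163^2 mod 2553 = 1473.
x_2 = 1473^2 mod 2553 = 2232.
Reached i = s−1 = 2 without hitting −1: 1680 is a Miller–Rabin witness and 2553 is composite.

yes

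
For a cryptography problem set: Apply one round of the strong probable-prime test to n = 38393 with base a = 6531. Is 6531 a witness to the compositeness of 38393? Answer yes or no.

n − 1 = 38392 = 2^3 · 4799, so s = 3 and d = 4799.
Repeated squaring mod 38393: 6531^1 ≡ 6531, 6531^2 ≡ 37731, 6531^4 ≡ 15921, 6531^8 ≡ 7655, 6531^16 ≡ 11307, 6531^32 ≡ 37952, 6531^64 ≡ 2516, 6531^128 ≡ 33804, 6531^256 ≡ 19557, 6531^512 ≡ 5183, 6531^1024 ≡ 26782, 6531^2048 ≡ 17498, 6531^4096 ≡ 34222.
4799 = 4096 + 512 + 128 + 32 + 16 + 8 + 4 + 2 + 1, so 6531^4799 ≡ 34222·5183·33804·37952·11307·7655·15921·37731·6531 ≡ 27962 (mod 38393).
x_0 = 6531^4799 mod 38393 = 27962.
x_0 is neither 1 nor 38392, so continue squaring.
x_1 = 27962^2 mod 38393 = 38392.
x_1 ≡ −1, so 6531 is not a witness.

no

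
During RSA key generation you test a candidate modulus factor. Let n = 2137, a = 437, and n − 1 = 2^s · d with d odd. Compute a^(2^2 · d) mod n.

n − 1 = 2136 = 2^3 · 267, so s = 3 and d = 267.
x_0 = 437^267 mod 2137 = 1508.
x_1 = 1508^2 mod 2137 = 296.
x_2 = 296^2 mod 2137 = 2136.

2136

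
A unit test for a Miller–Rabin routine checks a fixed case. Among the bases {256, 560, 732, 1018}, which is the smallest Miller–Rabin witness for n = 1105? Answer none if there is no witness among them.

560

n − 1 = 1104 = 2^4 · 69, so s = 4 and d = 69.
Base 256: x_0 = 256^69 mod 1105 = 1. x_0 = 1, so 256 is not a witness.
Base 560: x_0 = 560^69 mod 1105 = 560. x_0 is neither 1 nor 1104, so continue squaring. x_1 = 560^2 mod 1105 = 885. x_2 = 885^2 mod 1105 = 885. x_3 = 885^2 mod 1105 = 885. Reached i = s−1 = 3 without hitting −1: 560 is a Miller–Rabin witness and 1105 is composite.
Base 732: x_0 = 732^69 mod 1105 = 987. x_0 is neither 1 nor 1104, so continue squaring. x_1 = 987^2 mod 1105 = 664. x_2 = 664^2 mod 1105 = 1. x_2 = 1 but x_1 ≠ ±1, a nontrivial square root of 1 — 732 is a witness and 1105 is composite.
Base 1018: x_0 = 1018^69 mod 1105 = 818. x_0 is neither 1 nor 1104, so continue squaring. x_1 = 818^2 mod 1105 = 599. x_2 = 599^2 mod 1105 = 781. x_3 = 781^2 mod 1105 = 1. x_3 = 1 but x_2 ≠ ±1, a nontrivial square root of 1 — 1018 is a witness and 1105 is composite.
The smallest witness among the given bases is 560.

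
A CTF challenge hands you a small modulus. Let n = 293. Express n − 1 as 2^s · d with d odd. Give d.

73

Halving: 292 → 146 → 73; 73 is odd.
So 292 = 2^2 · 73.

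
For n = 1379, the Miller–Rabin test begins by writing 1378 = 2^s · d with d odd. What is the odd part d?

Halving: 1378 → 689; 689 is odd.
So 1378 = 2^1 · 689.

689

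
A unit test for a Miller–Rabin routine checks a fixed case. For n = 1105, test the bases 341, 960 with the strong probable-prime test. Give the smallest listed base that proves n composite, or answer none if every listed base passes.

960

n − 1 = 1104 = 2^4 · 69, so s = 4 and d = 69.
Base 341: x_0 = 341^69 mod 1105 = 1. x_0 = 1, so 341 is not a witness.
Base 960: x_0 = 960^69 mod 1105 = 60. x_0 is neither 1 nor 1104, so continue squaring. x_1 = 60^2 mod 1105 = 285. x_2 = 285^2 mod 1105 = 560. x_3 = 560^2 mod 1105 = 885. Reached i = s−1 = 3 without hitting −1: 960 is a Miller–Rabin witness and 1105 is composite.
The smallest witness among the given bases is 960.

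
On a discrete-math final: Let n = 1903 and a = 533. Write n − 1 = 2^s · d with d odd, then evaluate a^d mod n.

n − 1 = 1902 = 2^1 · 951, so s = 1 and d = 951.
Repeated squaring mod 1903: 533^1 ≡ 533, 533^2 ≡ 542, 533^4 ≡ 702, 533^8 ≡ 1830, 533^16 ≡ 1523, 533^32 ≡ 1675, 533^64 ≡ 603, 533^128 ≡ 136, 533^256 ≡ 1369, 533^512 ≡ 1609.
951 = 512 + 256 + 128 + 32 + 16 + 4 + 2 + 1, so 533^951 ≡ 1609·1369·136·1675·1523·702·542·533 ≡ 313 (mod 1903).

313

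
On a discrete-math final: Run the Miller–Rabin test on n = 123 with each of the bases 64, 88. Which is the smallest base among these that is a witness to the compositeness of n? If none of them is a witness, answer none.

n − 1 = 122 = 2^1 · 61, so s = 1 and d = 61.
Base 64: x_0 = 64^61 mod 123 = 64. x_0 ∉ {1, 122} and s = 1, so 64 is a Miller–Rabin witness and 123 is composite.
Base 88: x_0 = 88^61 mod 123 = 76. x_0 ∉ {1, 122} and s = 1, so 88 is a Miller–Rabin witness and 123 is composite.
The smallest witness among the given bases is 64.

64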